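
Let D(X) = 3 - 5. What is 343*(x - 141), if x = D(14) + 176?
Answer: 11319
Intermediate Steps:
D(X) = -2
x = 174 (x = -2 + 176 = 174)
343*(x - 141) = 343*(174 - 141) = 343*33 = 11319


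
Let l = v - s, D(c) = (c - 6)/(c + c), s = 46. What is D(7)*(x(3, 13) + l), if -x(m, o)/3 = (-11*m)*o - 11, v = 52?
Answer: 663/7 ≈ 94.714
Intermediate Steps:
x(m, o) = 33 + 33*m*o (x(m, o) = -3*((-11*m)*o - 11) = -3*(-11*m*o - 11) = -3*(-11 - 11*m*o) = 33 + 33*m*o)
D(c) = (-6 + c)/(2*c) (D(c) = (-6 + c)/((2*c)) = (-6 + c)*(1/(2*c)) = (-6 + c)/(2*c))
l = 6 (l = 52 - 1*46 = 52 - 46 = 6)
D(7)*(x(3, 13) + l) = ((½)*(-6 + 7)/7)*((33 + 33*3*13) + 6) = ((½)*(⅐)*1)*((33 + 1287) + 6) = (1320 + 6)/14 = (1/14)*1326 = 663/7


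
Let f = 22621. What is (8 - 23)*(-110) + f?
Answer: 24271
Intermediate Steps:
(8 - 23)*(-110) + f = (8 - 23)*(-110) + 22621 = -15*(-110) + 22621 = 1650 + 22621 = 24271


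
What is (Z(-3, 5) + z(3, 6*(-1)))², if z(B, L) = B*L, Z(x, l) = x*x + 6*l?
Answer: 441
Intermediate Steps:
Z(x, l) = x² + 6*l
(Z(-3, 5) + z(3, 6*(-1)))² = (((-3)² + 6*5) + 3*(6*(-1)))² = ((9 + 30) + 3*(-6))² = (39 - 18)² = 21² = 441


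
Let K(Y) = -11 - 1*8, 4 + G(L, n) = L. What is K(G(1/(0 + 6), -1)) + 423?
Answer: 404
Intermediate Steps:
G(L, n) = -4 + L
K(Y) = -19 (K(Y) = -11 - 8 = -19)
K(G(1/(0 + 6), -1)) + 423 = -19 + 423 = 404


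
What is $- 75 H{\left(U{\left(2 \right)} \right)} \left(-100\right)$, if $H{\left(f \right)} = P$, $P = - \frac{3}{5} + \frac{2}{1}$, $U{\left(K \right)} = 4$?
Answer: $10500$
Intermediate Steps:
$P = \frac{7}{5}$ ($P = \left(-3\right) \frac{1}{5} + 2 \cdot 1 = - \frac{3}{5} + 2 = \frac{7}{5} \approx 1.4$)
$H{\left(f \right)} = \frac{7}{5}$
$- 75 H{\left(U{\left(2 \right)} \right)} \left(-100\right) = \left(-75\right) \frac{7}{5} \left(-100\right) = \left(-105\right) \left(-100\right) = 10500$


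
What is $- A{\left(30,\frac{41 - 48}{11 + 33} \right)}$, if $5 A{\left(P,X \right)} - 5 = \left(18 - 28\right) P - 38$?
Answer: $\frac{333}{5} \approx 66.6$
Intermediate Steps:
$A{\left(P,X \right)} = - \frac{33}{5} - 2 P$ ($A{\left(P,X \right)} = 1 + \frac{\left(18 - 28\right) P - 38}{5} = 1 + \frac{- 10 P - 38}{5} = 1 + \frac{-38 - 10 P}{5} = 1 - \left(\frac{38}{5} + 2 P\right) = - \frac{33}{5} - 2 P$)
$- A{\left(30,\frac{41 - 48}{11 + 33} \right)} = - (- \frac{33}{5} - 60) = \left(-1\right) \left(- \frac{333}{5}\right) = \frac{333}{5}$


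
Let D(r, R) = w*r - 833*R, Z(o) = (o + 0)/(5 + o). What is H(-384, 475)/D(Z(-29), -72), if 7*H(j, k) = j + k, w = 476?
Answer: 78/363307 ≈ 0.00021469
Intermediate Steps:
H(j, k) = j/7 + k/7 (H(j, k) = (j + k)/7 = j/7 + k/7)
Z(o) = o/(5 + o)
D(r, R) = -833*R + 476*r (D(r, R) = 476*r - 833*R = -833*R + 476*r)
H(-384, 475)/D(Z(-29), -72) = ((⅐)*(-384) + (⅐)*475)/(-833*(-72) + 476*(-29/(5 - 29))) = (-384/7 + 475/7)/(59976 + 476*(-29/(-24))) = 13/(59976 + 476*(-29*(-1/24))) = 13/(59976 + 476*(29/24)) = 13/(59976 + 3451/6) = 13/(363307/6) = 13*(6/363307) = 78/363307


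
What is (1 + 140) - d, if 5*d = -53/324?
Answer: 228473/1620 ≈ 141.03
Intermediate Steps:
d = -53/1620 (d = (-53/324)/5 = (-53*1/324)/5 = (1/5)*(-53/324) = -53/1620 ≈ -0.032716)
(1 + 140) - d = (1 + 140) - 1*(-53/1620) = 141 + 53/1620 = 228473/1620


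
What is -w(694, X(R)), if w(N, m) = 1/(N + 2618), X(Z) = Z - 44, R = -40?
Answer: -1/3312 ≈ -0.00030193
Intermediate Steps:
X(Z) = -44 + Z
w(N, m) = 1/(2618 + N)
-w(694, X(R)) = -1/(2618 + 694) = -1/3312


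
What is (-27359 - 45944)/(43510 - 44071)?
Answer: 73303/561 ≈ 130.66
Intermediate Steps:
(-27359 - 45944)/(43510 - 44071) = -73303/(-561) = -73303*(-1/561) = 73303/561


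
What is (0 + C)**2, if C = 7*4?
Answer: 784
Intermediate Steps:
C = 28
(0 + C)**2 = (0 + 28)**2 = 28**2 = 784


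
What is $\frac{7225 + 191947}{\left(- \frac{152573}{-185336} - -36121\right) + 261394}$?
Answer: $\frac{36913741792}{55140392613} \approx 0.66945$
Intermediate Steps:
$\frac{7225 + 191947}{\left(- \frac{152573}{-185336} - -36121\right) + 261394} = \frac{199172}{\left(\left(-152573\right) \left(- \frac{1}{185336}\right) + 36121\right) + 261394} = \frac{199172}{\left(\frac{152573}{185336} + 36121\right) + 261394} = \frac{199172}{\frac{6694674229}{185336} + 261394} = \frac{199172}{\frac{55140392613}{185336}} = 199172 \cdot \frac{185336}{55140392613} = \frac{36913741792}{55140392613}$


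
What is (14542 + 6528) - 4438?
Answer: 16632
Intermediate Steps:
(14542 + 6528) - 4438 = 21070 - 4438 = 16632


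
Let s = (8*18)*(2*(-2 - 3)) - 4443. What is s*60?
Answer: -352980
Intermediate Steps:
s = -5883 (s = 144*(2*(-5)) - 4443 = 144*(-10) - 4443 = -1440 - 4443 = -5883)
s*60 = -5883*60 = -352980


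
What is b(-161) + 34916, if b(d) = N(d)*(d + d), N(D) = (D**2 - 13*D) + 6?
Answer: -8987524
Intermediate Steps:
N(D) = 6 + D**2 - 13*D
b(d) = 2*d*(6 + d**2 - 13*d) (b(d) = (6 + d**2 - 13*d)*(d + d) = (6 + d**2 - 13*d)*(2*d) = 2*d*(6 + d**2 - 13*d))
b(-161) + 34916 = 2*(-161)*(6 + (-161)**2 - 13*(-161)) + 34916 = 2*(-161)*(6 + 25921 + 2093) + 34916 = 2*(-161)*28020 + 34916 = -9022440 + 34916 = -8987524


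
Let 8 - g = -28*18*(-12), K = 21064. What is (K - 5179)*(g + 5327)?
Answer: -11326005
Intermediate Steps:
g = -6040 (g = 8 - (-28*18)*(-12) = 8 - (-504)*(-12) = 8 - 1*6048 = 8 - 6048 = -6040)
(K - 5179)*(g + 5327) = (21064 - 5179)*(-6040 + 5327) = 15885*(-713) = -11326005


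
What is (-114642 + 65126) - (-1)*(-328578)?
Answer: -378094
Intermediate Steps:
(-114642 + 65126) - (-1)*(-328578) = -49516 - 1*328578 = -49516 - 328578 = -378094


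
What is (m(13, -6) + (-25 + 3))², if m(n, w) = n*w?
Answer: 10000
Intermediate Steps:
(m(13, -6) + (-25 + 3))² = (13*(-6) + (-25 + 3))² = (-78 - 22)² = (-100)² = 10000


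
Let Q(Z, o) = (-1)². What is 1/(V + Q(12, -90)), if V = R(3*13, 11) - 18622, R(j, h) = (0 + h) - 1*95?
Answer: -1/18705 ≈ -5.3462e-5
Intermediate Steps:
Q(Z, o) = 1
R(j, h) = -95 + h (R(j, h) = h - 95 = -95 + h)
V = -18706 (V = (-95 + 11) - 18622 = -84 - 18622 = -18706)
1/(V + Q(12, -90)) = 1/(-18706 + 1) = 1/(-18705) = -1/18705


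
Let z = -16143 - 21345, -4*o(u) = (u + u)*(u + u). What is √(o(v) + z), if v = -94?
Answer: 2*I*√11581 ≈ 215.23*I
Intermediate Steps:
o(u) = -u² (o(u) = -(u + u)*(u + u)/4 = -2*u*2*u/4 = -u²)
z = -37488
√(o(v) + z) = √(-1*(-94)² - 37488) = √(-1*8836 - 37488) = √(-8836 - 37488) = √(-46324) = 2*I*√11581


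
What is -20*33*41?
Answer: -27060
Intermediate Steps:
-20*33*41 = -660*41 = -27060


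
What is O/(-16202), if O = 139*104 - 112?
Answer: -7172/8101 ≈ -0.88532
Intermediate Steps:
O = 14344 (O = 14456 - 112 = 14344)
O/(-16202) = 14344/(-16202) = 14344*(-1/16202) = -7172/8101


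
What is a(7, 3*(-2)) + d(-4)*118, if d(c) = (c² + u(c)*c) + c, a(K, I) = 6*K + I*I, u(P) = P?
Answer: 3382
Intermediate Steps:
a(K, I) = I² + 6*K (a(K, I) = 6*K + I² = I² + 6*K)
d(c) = c + 2*c² (d(c) = (c² + c*c) + c = (c² + c²) + c = 2*c² + c = c + 2*c²)
a(7, 3*(-2)) + d(-4)*118 = ((3*(-2))² + 6*7) - 4*(1 + 2*(-4))*118 = ((-6)² + 42) - 4*(1 - 8)*118 = (36 + 42) - 4*(-7)*118 = 78 + 28*118 = 78 + 3304 = 3382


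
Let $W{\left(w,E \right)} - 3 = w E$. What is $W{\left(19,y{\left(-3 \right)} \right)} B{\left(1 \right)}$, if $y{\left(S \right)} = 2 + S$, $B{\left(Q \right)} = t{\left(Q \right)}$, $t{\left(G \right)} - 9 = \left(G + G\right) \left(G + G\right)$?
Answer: $-208$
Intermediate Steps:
$t{\left(G \right)} = 9 + 4 G^{2}$ ($t{\left(G \right)} = 9 + \left(G + G\right) \left(G + G\right) = 9 + 2 G 2 G = 9 + 4 G^{2}$)
$B{\left(Q \right)} = 9 + 4 Q^{2}$
$W{\left(w,E \right)} = 3 + E w$ ($W{\left(w,E \right)} = 3 + w E = 3 + E w$)
$W{\left(19,y{\left(-3 \right)} \right)} B{\left(1 \right)} = \left(3 + \left(2 - 3\right) 19\right) \left(9 + 4 \cdot 1^{2}\right) = \left(3 - 19\right) \left(9 + 4 \cdot 1\right) = \left(3 - 19\right) \left(9 + 4\right) = \left(-16\right) 13 = -208$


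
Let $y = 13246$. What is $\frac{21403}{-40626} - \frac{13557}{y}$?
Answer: $- \frac{5636965}{3636027} \approx -1.5503$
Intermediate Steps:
$\frac{21403}{-40626} - \frac{13557}{y} = \frac{21403}{-40626} - \frac{13557}{13246} = 21403 \left(- \frac{1}{40626}\right) - \frac{13557}{13246} = - \frac{21403}{40626} - \frac{13557}{13246} = - \frac{5636965}{3636027}$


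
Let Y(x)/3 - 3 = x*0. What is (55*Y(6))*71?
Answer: 35145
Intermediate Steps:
Y(x) = 9 (Y(x) = 9 + 3*(x*0) = 9 + 3*0 = 9 + 0 = 9)
(55*Y(6))*71 = (55*9)*71 = 495*71 = 35145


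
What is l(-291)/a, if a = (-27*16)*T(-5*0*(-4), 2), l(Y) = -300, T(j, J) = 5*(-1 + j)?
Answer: -5/36 ≈ -0.13889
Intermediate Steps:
T(j, J) = -5 + 5*j
a = 2160 (a = (-27*16)*(-5 + 5*(-5*0*(-4))) = -432*(-5 + 5*(0*(-4))) = -432*(-5 + 5*0) = -432*(-5 + 0) = -432*(-5) = 2160)
l(-291)/a = -300/2160 = -300*1/2160 = -5/36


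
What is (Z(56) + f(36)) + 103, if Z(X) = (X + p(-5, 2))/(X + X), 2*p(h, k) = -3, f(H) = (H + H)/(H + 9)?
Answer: 117697/1120 ≈ 105.09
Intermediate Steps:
f(H) = 2*H/(9 + H) (f(H) = (2*H)/(9 + H) = 2*H/(9 + H))
p(h, k) = -3/2 (p(h, k) = (1/2)*(-3) = -3/2)
Z(X) = (-3/2 + X)/(2*X) (Z(X) = (X - 3/2)/(X + X) = (-3/2 + X)/((2*X)) = (-3/2 + X)*(1/(2*X)) = (-3/2 + X)/(2*X))
(Z(56) + f(36)) + 103 = ((1/4)*(-3 + 2*56)/56 + 2*36/(9 + 36)) + 103 = ((1/4)*(1/56)*(-3 + 112) + 2*36/45) + 103 = ((1/4)*(1/56)*109 + 2*36*(1/45)) + 103 = (109/224 + 8/5) + 103 = 2337/1120 + 103 = 117697/1120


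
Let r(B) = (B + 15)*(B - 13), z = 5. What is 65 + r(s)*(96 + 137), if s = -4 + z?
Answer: -44671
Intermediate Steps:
s = 1 (s = -4 + 5 = 1)
r(B) = (-13 + B)*(15 + B) (r(B) = (15 + B)*(-13 + B) = (-13 + B)*(15 + B))
65 + r(s)*(96 + 137) = 65 + (-195 + 1² + 2*1)*(96 + 137) = 65 + (-195 + 1 + 2)*233 = 65 - 192*233 = 65 - 44736 = -44671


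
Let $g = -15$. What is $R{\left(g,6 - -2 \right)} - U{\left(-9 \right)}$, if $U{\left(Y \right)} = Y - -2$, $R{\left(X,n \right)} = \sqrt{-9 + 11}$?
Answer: $7 + \sqrt{2} \approx 8.4142$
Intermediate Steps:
$R{\left(X,n \right)} = \sqrt{2}$
$U{\left(Y \right)} = 2 + Y$ ($U{\left(Y \right)} = Y + 2 = 2 + Y$)
$R{\left(g,6 - -2 \right)} - U{\left(-9 \right)} = \sqrt{2} - \left(2 - 9\right) = \sqrt{2} - -7 = \sqrt{2} + 7 = 7 + \sqrt{2}$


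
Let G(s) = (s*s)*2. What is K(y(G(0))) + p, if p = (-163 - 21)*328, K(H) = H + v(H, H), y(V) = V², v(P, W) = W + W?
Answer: -60352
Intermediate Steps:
v(P, W) = 2*W
G(s) = 2*s² (G(s) = s²*2 = 2*s²)
K(H) = 3*H (K(H) = H + 2*H = 3*H)
p = -60352 (p = -184*328 = -60352)
K(y(G(0))) + p = 3*(2*0²)² - 60352 = 3*(2*0)² - 60352 = 3*0² - 60352 = 3*0 - 60352 = 0 - 60352 = -60352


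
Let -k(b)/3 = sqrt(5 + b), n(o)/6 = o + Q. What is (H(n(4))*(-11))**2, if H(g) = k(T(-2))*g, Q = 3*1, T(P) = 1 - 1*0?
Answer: 11525976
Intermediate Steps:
T(P) = 1 (T(P) = 1 + 0 = 1)
Q = 3
n(o) = 18 + 6*o (n(o) = 6*(o + 3) = 6*(3 + o) = 18 + 6*o)
k(b) = -3*sqrt(5 + b)
H(g) = -3*g*sqrt(6) (H(g) = (-3*sqrt(5 + 1))*g = (-3*sqrt(6))*g = -3*g*sqrt(6))
(H(n(4))*(-11))**2 = (-3*(18 + 6*4)*sqrt(6)*(-11))**2 = (-3*(18 + 24)*sqrt(6)*(-11))**2 = (-3*42*sqrt(6)*(-11))**2 = (-126*sqrt(6)*(-11))**2 = (1386*sqrt(6))**2 = 11525976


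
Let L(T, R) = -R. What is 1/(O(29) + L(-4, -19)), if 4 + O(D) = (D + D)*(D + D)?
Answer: 1/3379 ≈ 0.00029595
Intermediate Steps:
O(D) = -4 + 4*D² (O(D) = -4 + (D + D)*(D + D) = -4 + (2*D)*(2*D) = -4 + 4*D²)
1/(O(29) + L(-4, -19)) = 1/((-4 + 4*29²) - 1*(-19)) = 1/((-4 + 4*841) + 19) = 1/((-4 + 3364) + 19) = 1/(3360 + 19) = 1/3379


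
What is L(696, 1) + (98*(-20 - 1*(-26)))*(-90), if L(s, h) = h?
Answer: -52919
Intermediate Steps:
L(696, 1) + (98*(-20 - 1*(-26)))*(-90) = 1 + (98*(-20 - 1*(-26)))*(-90) = 1 + (98*(-20 + 26))*(-90) = 1 + (98*6)*(-90) = 1 + 588*(-90) = 1 - 52920 = -52919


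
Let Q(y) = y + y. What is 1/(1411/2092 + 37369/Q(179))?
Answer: 374468/39340543 ≈ 0.0095186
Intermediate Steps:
Q(y) = 2*y
1/(1411/2092 + 37369/Q(179)) = 1/(1411/2092 + 37369/((2*179))) = 1/(1411*(1/2092) + 37369/358) = 1/(1411/2092 + 37369*(1/358)) = 1/(1411/2092 + 37369/358) = 1/(39340543/374468) = 374468/39340543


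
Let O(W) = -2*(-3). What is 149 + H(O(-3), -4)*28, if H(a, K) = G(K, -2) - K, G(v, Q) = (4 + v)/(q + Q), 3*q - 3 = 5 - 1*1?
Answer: 261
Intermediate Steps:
O(W) = 6
q = 7/3 (q = 1 + (5 - 1*1)/3 = 1 + (5 - 1)/3 = 1 + (⅓)*4 = 1 + 4/3 = 7/3 ≈ 2.3333)
G(v, Q) = (4 + v)/(7/3 + Q)
H(a, K) = 12 + 2*K (H(a, K) = 3*(4 + K)/(7 + 3*(-2)) - K = 3*(4 + K)/(7 - 6) - K = 3*(4 + K)/1 - K = 3*1*(4 + K) - K = (12 + 3*K) - K = 12 + 2*K)
149 + H(O(-3), -4)*28 = 149 + (12 + 2*(-4))*28 = 149 + (12 - 8)*28 = 149 + 4*28 = 149 + 112 = 261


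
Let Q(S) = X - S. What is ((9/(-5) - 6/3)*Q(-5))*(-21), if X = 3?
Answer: 3192/5 ≈ 638.40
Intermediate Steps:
Q(S) = 3 - S
((9/(-5) - 6/3)*Q(-5))*(-21) = ((9/(-5) - 6/3)*(3 - 1*(-5)))*(-21) = ((9*(-⅕) - 6*⅓)*(3 + 5))*(-21) = ((-9/5 - 2)*8)*(-21) = -19/5*8*(-21) = -152/5*(-21) = 3192/5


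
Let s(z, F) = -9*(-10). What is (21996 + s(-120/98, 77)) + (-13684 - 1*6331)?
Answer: 2071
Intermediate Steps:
s(z, F) = 90
(21996 + s(-120/98, 77)) + (-13684 - 1*6331) = (21996 + 90) + (-13684 - 1*6331) = 22086 + (-13684 - 6331) = 22086 - 20015 = 2071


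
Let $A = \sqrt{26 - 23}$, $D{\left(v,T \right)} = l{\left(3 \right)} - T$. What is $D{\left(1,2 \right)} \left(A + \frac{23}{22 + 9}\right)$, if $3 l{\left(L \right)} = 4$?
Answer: $- \frac{46}{93} - \frac{2 \sqrt{3}}{3} \approx -1.6493$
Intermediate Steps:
$l{\left(L \right)} = \frac{4}{3}$ ($l{\left(L \right)} = \frac{1}{3} \cdot 4 = \frac{4}{3}$)
$D{\left(v,T \right)} = \frac{4}{3} - T$
$A = \sqrt{3} \approx 1.732$
$D{\left(1,2 \right)} \left(A + \frac{23}{22 + 9}\right) = \left(\frac{4}{3} - 2\right) \left(\sqrt{3} + \frac{23}{22 + 9}\right) = \left(\frac{4}{3} - 2\right) \left(\sqrt{3} + \frac{23}{31}\right) = - \frac{2 \left(\sqrt{3} + 23 \cdot \frac{1}{31}\right)}{3} = - \frac{2 \left(\sqrt{3} + \frac{23}{31}\right)}{3} = - \frac{2 \left(\frac{23}{31} + \sqrt{3}\right)}{3} = - \frac{46}{93} - \frac{2 \sqrt{3}}{3}$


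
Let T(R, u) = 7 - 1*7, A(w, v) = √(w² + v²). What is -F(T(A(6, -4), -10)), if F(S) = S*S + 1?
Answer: -1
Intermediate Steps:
A(w, v) = √(v² + w²)
T(R, u) = 0 (T(R, u) = 7 - 7 = 0)
F(S) = 1 + S² (F(S) = S² + 1 = 1 + S²)
-F(T(A(6, -4), -10)) = -(1 + 0²) = -(1 + 0) = -1*1 = -1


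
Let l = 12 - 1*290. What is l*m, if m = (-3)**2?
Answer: -2502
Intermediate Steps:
m = 9
l = -278 (l = 12 - 290 = -278)
l*m = -278*9 = -2502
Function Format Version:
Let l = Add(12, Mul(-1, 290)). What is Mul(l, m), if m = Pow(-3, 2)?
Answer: -2502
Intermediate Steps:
m = 9
l = -278 (l = Add(12, -290) = -278)
Mul(l, m) = Mul(-278, 9) = -2502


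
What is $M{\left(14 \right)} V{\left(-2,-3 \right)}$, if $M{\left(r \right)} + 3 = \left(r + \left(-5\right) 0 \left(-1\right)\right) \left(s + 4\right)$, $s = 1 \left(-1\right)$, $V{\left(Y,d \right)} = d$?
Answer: $-117$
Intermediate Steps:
$s = -1$
$M{\left(r \right)} = -3 + 3 r$ ($M{\left(r \right)} = -3 + \left(r + \left(-5\right) 0 \left(-1\right)\right) \left(-1 + 4\right) = -3 + \left(r + 0 \left(-1\right)\right) 3 = -3 + \left(r + 0\right) 3 = -3 + r 3 = -3 + 3 r$)
$M{\left(14 \right)} V{\left(-2,-3 \right)} = \left(-3 + 3 \cdot 14\right) \left(-3\right) = \left(-3 + 42\right) \left(-3\right) = 39 \left(-3\right) = -117$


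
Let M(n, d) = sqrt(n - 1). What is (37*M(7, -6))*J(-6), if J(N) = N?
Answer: -222*sqrt(6) ≈ -543.79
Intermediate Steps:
M(n, d) = sqrt(-1 + n)
(37*M(7, -6))*J(-6) = (37*sqrt(-1 + 7))*(-6) = (37*sqrt(6))*(-6) = -222*sqrt(6)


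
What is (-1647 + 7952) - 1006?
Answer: 5299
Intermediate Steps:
(-1647 + 7952) - 1006 = 6305 - 1006 = 5299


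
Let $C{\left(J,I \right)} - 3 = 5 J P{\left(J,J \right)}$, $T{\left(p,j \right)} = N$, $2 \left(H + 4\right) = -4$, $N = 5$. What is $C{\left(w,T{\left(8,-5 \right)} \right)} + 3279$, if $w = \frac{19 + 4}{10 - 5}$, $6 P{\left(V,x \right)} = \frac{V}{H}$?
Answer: $\frac{590231}{180} \approx 3279.1$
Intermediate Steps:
$H = -6$ ($H = -4 + \frac{1}{2} \left(-4\right) = -4 - 2 = -6$)
$T{\left(p,j \right)} = 5$
$P{\left(V,x \right)} = - \frac{V}{36}$ ($P{\left(V,x \right)} = \frac{V \frac{1}{-6}}{6} = \frac{V \left(- \frac{1}{6}\right)}{6} = \frac{\left(- \frac{1}{6}\right) V}{6} = - \frac{V}{36}$)
$w = \frac{23}{5} \approx 4.6$
$C{\left(J,I \right)} = 3 - \frac{5 J^{2}}{36}$ ($C{\left(J,I \right)} = 3 + 5 J \left(- \frac{J}{36}\right) = 3 - \frac{5 J^{2}}{36}$)
$C{\left(w,T{\left(8,-5 \right)} \right)} + 3279 = \left(3 - \frac{5 \left(\frac{23}{5}\right)^{2}}{36}\right) + 3279 = \left(3 - \frac{529}{180}\right) + 3279 = \frac{11}{180} + 3279 = \frac{590231}{180}$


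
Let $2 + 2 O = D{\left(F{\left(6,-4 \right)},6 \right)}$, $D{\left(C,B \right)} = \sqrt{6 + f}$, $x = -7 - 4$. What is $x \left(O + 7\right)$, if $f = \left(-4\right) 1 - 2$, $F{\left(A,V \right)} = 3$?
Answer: $-66$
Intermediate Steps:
$x = -11$ ($x = -7 - 4 = -11$)
$f = -6$ ($f = -4 - 2 = -6$)
$D{\left(C,B \right)} = 0$ ($D{\left(C,B \right)} = \sqrt{6 - 6} = \sqrt{0} = 0$)
$O = -1$ ($O = -1 + \frac{1}{2} \cdot 0 = -1 + 0 = -1$)
$x \left(O + 7\right) = - 11 \left(-1 + 7\right) = \left(-11\right) 6 = -66$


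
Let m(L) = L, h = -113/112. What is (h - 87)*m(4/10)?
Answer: -9857/280 ≈ -35.204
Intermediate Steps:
h = -113/112 (h = -113*1/112 = -113/112 ≈ -1.0089)
(h - 87)*m(4/10) = (-113/112 - 87)*(4/10) = -9857/(28*10) = -9857/112*2/5 = -9857/280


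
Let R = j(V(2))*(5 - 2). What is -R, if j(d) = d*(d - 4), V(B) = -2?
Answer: -36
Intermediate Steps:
j(d) = d*(-4 + d)
R = 36 (R = (-2*(-4 - 2))*(5 - 2) = -2*(-6)*3 = 12*3 = 36)
-R = -1*36 = -36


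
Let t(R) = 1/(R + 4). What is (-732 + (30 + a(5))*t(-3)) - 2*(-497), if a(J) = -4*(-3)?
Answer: 304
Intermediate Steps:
t(R) = 1/(4 + R)
a(J) = 12
(-732 + (30 + a(5))*t(-3)) - 2*(-497) = (-732 + (30 + 12)/(4 - 3)) - 2*(-497) = (-732 + 42/1) + 994 = (-732 + 42*1) + 994 = (-732 + 42) + 994 = -690 + 994 = 304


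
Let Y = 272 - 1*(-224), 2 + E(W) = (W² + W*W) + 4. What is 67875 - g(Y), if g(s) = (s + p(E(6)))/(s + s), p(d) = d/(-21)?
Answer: 706980829/10416 ≈ 67875.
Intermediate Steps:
E(W) = 2 + 2*W² (E(W) = -2 + ((W² + W*W) + 4) = -2 + ((W² + W²) + 4) = -2 + (2*W² + 4) = -2 + (4 + 2*W²) = 2 + 2*W²)
Y = 496 (Y = 272 + 224 = 496)
p(d) = -d/21 (p(d) = d*(-1/21) = -d/21)
g(s) = (-74/21 + s)/(2*s) (g(s) = (s - (2 + 2*6²)/21)/(s + s) = (s - (2 + 2*36)/21)/((2*s)) = (s - (2 + 72)/21)*(1/(2*s)) = (s - 1/21*74)*(1/(2*s)) = (s - 74/21)*(1/(2*s)) = (-74/21 + s)*(1/(2*s)) = (-74/21 + s)/(2*s))
67875 - g(Y) = 67875 - (-74 + 21*496)/(42*496) = 67875 - (-74 + 10416)/(42*496) = 67875 - 10342/(42*496) = 67875 - 1*5171/10416 = 67875 - 5171/10416 = 706980829/10416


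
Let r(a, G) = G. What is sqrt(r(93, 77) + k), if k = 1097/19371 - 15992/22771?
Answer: 8*sqrt(232125049705265178)/441097041 ≈ 8.7381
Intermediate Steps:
k = -284801245/441097041 (k = 1097*(1/19371) - 15992*1/22771 = 1097/19371 - 15992/22771 = -284801245/441097041 ≈ -0.64567)
sqrt(r(93, 77) + k) = sqrt(77 - 284801245/441097041) = sqrt(33679670912/441097041) = 8*sqrt(232125049705265178)/441097041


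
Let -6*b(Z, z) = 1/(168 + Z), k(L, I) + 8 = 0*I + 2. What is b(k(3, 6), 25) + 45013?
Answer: 43752635/972 ≈ 45013.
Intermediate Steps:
k(L, I) = -6 (k(L, I) = -8 + (0*I + 2) = -8 + (0 + 2) = -8 + 2 = -6)
b(Z, z) = -1/(6*(168 + Z))
b(k(3, 6), 25) + 45013 = -1/(1008 + 6*(-6)) + 45013 = -1/(1008 - 36) + 45013 = -1/972 + 45013 = 43752635/972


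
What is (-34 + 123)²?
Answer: 7921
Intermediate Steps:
(-34 + 123)² = 89² = 7921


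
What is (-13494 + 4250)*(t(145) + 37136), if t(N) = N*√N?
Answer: -343285184 - 1340380*√145 ≈ -3.5943e+8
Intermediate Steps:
t(N) = N^(3/2)
(-13494 + 4250)*(t(145) + 37136) = (-13494 + 4250)*(145^(3/2) + 37136) = -9244*(145*√145 + 37136) = -9244*(37136 + 145*√145) = -343285184 - 1340380*√145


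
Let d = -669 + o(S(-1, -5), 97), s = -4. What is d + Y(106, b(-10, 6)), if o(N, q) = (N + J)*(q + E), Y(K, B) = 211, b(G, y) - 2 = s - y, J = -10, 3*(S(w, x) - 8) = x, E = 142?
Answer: -4003/3 ≈ -1334.3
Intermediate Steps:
S(w, x) = 8 + x/3
b(G, y) = -2 - y (b(G, y) = 2 + (-4 - y) = -2 - y)
o(N, q) = (-10 + N)*(142 + q) (o(N, q) = (N - 10)*(q + 142) = (-10 + N)*(142 + q))
d = -4636/3 (d = -669 + (-1420 - 10*97 + 142*(8 + (1/3)*(-5)) + (8 + (1/3)*(-5))*97) = -669 + (-1420 - 970 + 142*(8 - 5/3) + (8 - 5/3)*97) = -669 + (-1420 - 970 + 142*(19/3) + (19/3)*97) = -669 + (-1420 - 970 + 2698/3 + 1843/3) = -669 - 2629/3 = -4636/3 ≈ -1545.3)
d + Y(106, b(-10, 6)) = -4636/3 + 211 = -4003/3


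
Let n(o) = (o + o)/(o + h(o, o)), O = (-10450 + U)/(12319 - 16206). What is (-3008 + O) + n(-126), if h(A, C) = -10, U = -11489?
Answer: -396540457/132158 ≈ -3000.5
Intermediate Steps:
O = 21939/3887 (O = (-10450 - 11489)/(12319 - 16206) = -21939/(-3887) = -21939*(-1/3887) = 21939/3887 ≈ 5.6442)
n(o) = 2*o/(-10 + o) (n(o) = (o + o)/(o - 10) = (2*o)/(-10 + o) = 2*o/(-10 + o))
(-3008 + O) + n(-126) = (-3008 + 21939/3887) + 2*(-126)/(-10 - 126) = -11670157/3887 + 2*(-126)/(-136) = -11670157/3887 + 2*(-126)*(-1/136) = -11670157/3887 + 63/34 = -396540457/132158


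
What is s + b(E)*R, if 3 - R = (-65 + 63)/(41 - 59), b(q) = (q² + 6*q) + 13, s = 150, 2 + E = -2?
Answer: 1480/9 ≈ 164.44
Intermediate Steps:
E = -4 (E = -2 - 2 = -4)
b(q) = 13 + q² + 6*q
R = 26/9 (R = 3 - (-65 + 63)/(41 - 59) = 3 - (-2)/(-18) = 3 - (-2)*(-1)/18 = 3 - 1*⅑ = 3 - ⅑ = 26/9 ≈ 2.8889)
s + b(E)*R = 150 + (13 + (-4)² + 6*(-4))*(26/9) = 150 + (13 + 16 - 24)*(26/9) = 150 + 5*(26/9) = 150 + 130/9 = 1480/9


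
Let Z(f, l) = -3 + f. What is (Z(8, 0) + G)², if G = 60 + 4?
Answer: 4761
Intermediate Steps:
G = 64
(Z(8, 0) + G)² = ((-3 + 8) + 64)² = (5 + 64)² = 69² = 4761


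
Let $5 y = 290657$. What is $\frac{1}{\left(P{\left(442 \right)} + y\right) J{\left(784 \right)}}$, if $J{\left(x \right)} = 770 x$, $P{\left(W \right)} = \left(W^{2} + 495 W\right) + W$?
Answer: $\frac{1}{285376076832} \approx 3.5041 \cdot 10^{-12}$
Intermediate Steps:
$y = \frac{290657}{5}$ ($y = \frac{1}{5} \cdot 290657 = \frac{290657}{5} \approx 58131.0$)
$P{\left(W \right)} = W^{2} + 496 W$
$\frac{1}{\left(P{\left(442 \right)} + y\right) J{\left(784 \right)}} = \frac{1}{\left(442 \left(496 + 442\right) + \frac{290657}{5}\right) 770 \cdot 784} = \frac{1}{\left(442 \cdot 938 + \frac{290657}{5}\right) 603680} = \frac{1}{414596 + \frac{290657}{5}} \cdot \frac{1}{603680} = \frac{1}{\frac{2363637}{5}} \cdot \frac{1}{603680} = \frac{5}{2363637} \cdot \frac{1}{603680} = \frac{1}{285376076832}$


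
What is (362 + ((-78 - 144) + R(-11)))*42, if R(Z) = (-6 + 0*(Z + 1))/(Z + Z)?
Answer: 64806/11 ≈ 5891.5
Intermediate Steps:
R(Z) = -3/Z (R(Z) = (-6 + 0*(1 + Z))/((2*Z)) = (-6 + 0)*(1/(2*Z)) = -3/Z)
(362 + ((-78 - 144) + R(-11)))*42 = (362 + ((-78 - 144) - 3/(-11)))*42 = (362 + (-222 - 3*(-1/11)))*42 = (362 + (-222 + 3/11))*42 = (362 - 2439/11)*42 = (1543/11)*42 = 64806/11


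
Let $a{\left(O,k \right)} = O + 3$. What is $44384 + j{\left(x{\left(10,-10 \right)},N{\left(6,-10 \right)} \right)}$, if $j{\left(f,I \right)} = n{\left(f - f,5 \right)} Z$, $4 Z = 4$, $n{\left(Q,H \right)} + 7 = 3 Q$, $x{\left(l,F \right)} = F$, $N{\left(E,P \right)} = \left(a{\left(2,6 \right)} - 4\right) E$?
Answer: $44377$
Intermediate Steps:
$a{\left(O,k \right)} = 3 + O$
$N{\left(E,P \right)} = E$ ($N{\left(E,P \right)} = \left(\left(3 + 2\right) - 4\right) E = \left(5 - 4\right) E = 1 E = E$)
$n{\left(Q,H \right)} = -7 + 3 Q$
$Z = 1$ ($Z = \frac{1}{4} \cdot 4 = 1$)
$j{\left(f,I \right)} = -7$ ($j{\left(f,I \right)} = \left(-7 + 3 \left(f - f\right)\right) 1 = \left(-7 + 3 \cdot 0\right) 1 = \left(-7 + 0\right) 1 = \left(-7\right) 1 = -7$)
$44384 + j{\left(x{\left(10,-10 \right)},N{\left(6,-10 \right)} \right)} = 44384 - 7 = 44377$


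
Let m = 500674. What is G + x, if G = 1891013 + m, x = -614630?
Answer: 1777057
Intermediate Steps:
G = 2391687 (G = 1891013 + 500674 = 2391687)
G + x = 2391687 - 614630 = 1777057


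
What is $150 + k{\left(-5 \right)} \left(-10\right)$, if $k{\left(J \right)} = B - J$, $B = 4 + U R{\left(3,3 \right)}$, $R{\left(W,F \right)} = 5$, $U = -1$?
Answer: $110$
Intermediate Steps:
$B = -1$ ($B = 4 - 5 = -1$)
$k{\left(J \right)} = -1 - J$
$150 + k{\left(-5 \right)} \left(-10\right) = 150 + \left(-1 - -5\right) \left(-10\right) = 150 + \left(-1 + 5\right) \left(-10\right) = 150 + 4 \left(-10\right) = 150 - 40 = 110$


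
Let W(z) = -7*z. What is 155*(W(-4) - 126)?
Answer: -15190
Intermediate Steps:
155*(W(-4) - 126) = 155*(-7*(-4) - 126) = 155*(28 - 126) = 155*(-98) = -15190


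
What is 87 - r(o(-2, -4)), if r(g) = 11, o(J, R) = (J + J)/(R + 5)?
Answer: 76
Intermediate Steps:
o(J, R) = 2*J/(5 + R) (o(J, R) = (2*J)/(5 + R) = 2*J/(5 + R))
87 - r(o(-2, -4)) = 87 - 1*11 = 87 - 11 = 76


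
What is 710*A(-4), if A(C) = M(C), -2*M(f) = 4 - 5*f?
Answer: -8520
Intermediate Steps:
M(f) = -2 + 5*f/2 (M(f) = -(4 - 5*f)/2 = -2 + 5*f/2)
A(C) = -2 + 5*C/2
710*A(-4) = 710*(-2 + (5/2)*(-4)) = 710*(-2 - 10) = 710*(-12) = -8520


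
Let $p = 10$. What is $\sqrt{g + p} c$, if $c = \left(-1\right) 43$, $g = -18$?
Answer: $- 86 i \sqrt{2} \approx - 121.62 i$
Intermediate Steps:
$c = -43$
$\sqrt{g + p} c = \sqrt{-18 + 10} \left(-43\right) = \sqrt{-8} \left(-43\right) = 2 i \sqrt{2} \left(-43\right) = - 86 i \sqrt{2}$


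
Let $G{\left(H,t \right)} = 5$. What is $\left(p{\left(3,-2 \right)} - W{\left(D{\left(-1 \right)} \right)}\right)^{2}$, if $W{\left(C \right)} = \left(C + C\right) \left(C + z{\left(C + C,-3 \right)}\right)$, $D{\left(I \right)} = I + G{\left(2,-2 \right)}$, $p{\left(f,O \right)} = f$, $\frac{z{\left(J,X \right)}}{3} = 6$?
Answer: $29929$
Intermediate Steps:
$z{\left(J,X \right)} = 18$ ($z{\left(J,X \right)} = 3 \cdot 6 = 18$)
$D{\left(I \right)} = 5 + I$ ($D{\left(I \right)} = I + 5 = 5 + I$)
$W{\left(C \right)} = 2 C \left(18 + C\right)$ ($W{\left(C \right)} = \left(C + C\right) \left(C + 18\right) = 2 C \left(18 + C\right)$)
$\left(p{\left(3,-2 \right)} - W{\left(D{\left(-1 \right)} \right)}\right)^{2} = \left(3 - 2 \left(5 - 1\right) \left(18 + \left(5 - 1\right)\right)\right)^{2} = \left(3 - 2 \cdot 4 \left(18 + 4\right)\right)^{2} = \left(3 - 2 \cdot 4 \cdot 22\right)^{2} = \left(3 - 176\right)^{2} = \left(-173\right)^{2} = 29929$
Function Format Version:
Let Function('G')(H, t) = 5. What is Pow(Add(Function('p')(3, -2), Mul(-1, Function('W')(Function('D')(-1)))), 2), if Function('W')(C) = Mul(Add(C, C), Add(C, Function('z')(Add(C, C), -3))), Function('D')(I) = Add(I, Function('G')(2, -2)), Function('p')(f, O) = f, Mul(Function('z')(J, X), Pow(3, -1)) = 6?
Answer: 29929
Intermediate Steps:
Function('z')(J, X) = 18 (Function('z')(J, X) = Mul(3, 6) = 18)
Function('D')(I) = Add(5, I) (Function('D')(I) = Add(I, 5) = Add(5, I))
Function('W')(C) = Mul(2, C, Add(18, C)) (Function('W')(C) = Mul(Add(C, C), Add(C, 18)) = Mul(Mul(2, C), Add(18, C)) = Mul(2, C, Add(18, C)))
Pow(Add(Function('p')(3, -2), Mul(-1, Function('W')(Function('D')(-1)))), 2) = Pow(Add(3, Mul(-1, Mul(2, Add(5, -1), Add(18, Add(5, -1))))), 2) = Pow(Add(3, Mul(-1, Mul(2, 4, Add(18, 4)))), 2) = Pow(Add(3, Mul(-1, Mul(2, 4, 22))), 2) = Pow(Add(3, Mul(-1, 176)), 2) = Pow(Add(3, -176), 2) = Pow(-173, 2) = 29929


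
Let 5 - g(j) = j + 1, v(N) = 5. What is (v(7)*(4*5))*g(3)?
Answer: 100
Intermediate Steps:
g(j) = 4 - j (g(j) = 5 - (j + 1) = 5 - (1 + j) = 5 + (-1 - j) = 4 - j)
(v(7)*(4*5))*g(3) = (5*(4*5))*(4 - 1*3) = (5*20)*(4 - 3) = 100*1 = 100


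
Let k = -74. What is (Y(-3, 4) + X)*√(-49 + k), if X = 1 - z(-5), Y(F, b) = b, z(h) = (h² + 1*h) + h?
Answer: -10*I*√123 ≈ -110.91*I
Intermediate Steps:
z(h) = h² + 2*h (z(h) = (h² + h) + h = (h + h²) + h = h² + 2*h)
X = -14 (X = 1 - (-5)*(2 - 5) = 1 - (-5)*(-3) = 1 - 1*15 = 1 - 15 = -14)
(Y(-3, 4) + X)*√(-49 + k) = (4 - 14)*√(-49 - 74) = -10*I*√123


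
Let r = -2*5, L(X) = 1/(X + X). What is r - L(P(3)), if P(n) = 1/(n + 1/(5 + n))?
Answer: -185/16 ≈ -11.563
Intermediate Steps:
L(X) = 1/(2*X)
r = -10
r - L(P(3)) = -10 - 1/(2*((5 + 3)/(1 + 3² + 5*3))) = -10 - 1/(2*(8/(1 + 9 + 15))) = -10 - 1/(2*(8/25)) = -10 - 1/(2*((1/25)*8)) = -10 - 1/(2*8/25) = -10 - 25/(2*8) = -10 - 1*25/16 = -10 - 25/16 = -185/16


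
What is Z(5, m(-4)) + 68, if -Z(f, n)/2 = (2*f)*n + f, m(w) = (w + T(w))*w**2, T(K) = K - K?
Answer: 1338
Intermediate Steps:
T(K) = 0
m(w) = w**3 (m(w) = (w + 0)*w**2 = w*w**2 = w**3)
Z(f, n) = -2*f - 4*f*n (Z(f, n) = -2*((2*f)*n + f) = -2*(2*f*n + f) = -2*(f + 2*f*n) = -2*f - 4*f*n)
Z(5, m(-4)) + 68 = -2*5*(1 + 2*(-4)**3) + 68 = -2*5*(1 + 2*(-64)) + 68 = -2*5*(1 - 128) + 68 = -2*5*(-127) + 68 = 1270 + 68 = 1338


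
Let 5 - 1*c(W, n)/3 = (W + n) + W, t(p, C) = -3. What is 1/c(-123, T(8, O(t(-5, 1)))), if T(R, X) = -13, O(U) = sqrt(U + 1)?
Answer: 1/792 ≈ 0.0012626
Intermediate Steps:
O(U) = sqrt(1 + U)
c(W, n) = 15 - 6*W - 3*n (c(W, n) = 15 - 3*((W + n) + W) = 15 - 3*(n + 2*W) = 15 + (-6*W - 3*n) = 15 - 6*W - 3*n)
1/c(-123, T(8, O(t(-5, 1)))) = 1/(15 - 6*(-123) - 3*(-13)) = 1/(15 + 738 + 39) = 1/792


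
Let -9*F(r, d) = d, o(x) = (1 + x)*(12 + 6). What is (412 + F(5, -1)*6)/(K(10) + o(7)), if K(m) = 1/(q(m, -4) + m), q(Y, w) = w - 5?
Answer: 1238/435 ≈ 2.8460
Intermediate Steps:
o(x) = 18 + 18*x (o(x) = (1 + x)*18 = 18 + 18*x)
q(Y, w) = -5 + w
F(r, d) = -d/9
K(m) = 1/(-9 + m) (K(m) = 1/((-5 - 4) + m) = 1/(-9 + m))
(412 + F(5, -1)*6)/(K(10) + o(7)) = (412 - ⅑*(-1)*6)/(1/(-9 + 10) + (18 + 18*7)) = (412 + (⅑)*6)/(1/1 + (18 + 126)) = (412 + ⅔)/(1 + 144) = (1238/3)/145 = (1238/3)*(1/145) = 1238/435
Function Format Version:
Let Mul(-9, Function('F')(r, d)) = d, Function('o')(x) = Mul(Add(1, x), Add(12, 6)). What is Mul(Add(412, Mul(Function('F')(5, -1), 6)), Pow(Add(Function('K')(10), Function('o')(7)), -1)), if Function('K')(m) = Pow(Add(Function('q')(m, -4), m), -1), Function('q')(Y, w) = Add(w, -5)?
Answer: Rational(1238, 435) ≈ 2.8460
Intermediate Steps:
Function('o')(x) = Add(18, Mul(18, x)) (Function('o')(x) = Mul(Add(1, x), 18) = Add(18, Mul(18, x)))
Function('q')(Y, w) = Add(-5, w)
Function('F')(r, d) = Mul(Rational(-1, 9), d)
Function('K')(m) = Pow(Add(-9, m), -1) (Function('K')(m) = Pow(Add(Add(-5, -4), m), -1) = Pow(Add(-9, m), -1))
Mul(Add(412, Mul(Function('F')(5, -1), 6)), Pow(Add(Function('K')(10), Function('o')(7)), -1)) = Mul(Add(412, Mul(Mul(Rational(-1, 9), -1), 6)), Pow(Add(Pow(Add(-9, 10), -1), Add(18, Mul(18, 7))), -1)) = Mul(Add(412, Mul(Rational(1, 9), 6)), Pow(Add(Pow(1, -1), Add(18, 126)), -1)) = Mul(Add(412, Rational(2, 3)), Pow(Add(1, 144), -1)) = Mul(Rational(1238, 3), Pow(145, -1)) = Mul(Rational(1238, 3), Rational(1, 145)) = Rational(1238, 435)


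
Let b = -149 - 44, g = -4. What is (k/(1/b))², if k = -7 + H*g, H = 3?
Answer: 13446889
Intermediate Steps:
b = -193
k = -19 (k = -7 + 3*(-4) = -7 - 12 = -19)
(k/(1/b))² = (-19/(1/(-193)))² = (-19/(-1/193))² = (-19*(-193))² = 3667² = 13446889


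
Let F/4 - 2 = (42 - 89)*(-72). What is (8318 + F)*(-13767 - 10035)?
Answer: -520359324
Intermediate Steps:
F = 13544 (F = 8 + 4*((42 - 89)*(-72)) = 8 + 4*(-47*(-72)) = 8 + 4*3384 = 8 + 13536 = 13544)
(8318 + F)*(-13767 - 10035) = (8318 + 13544)*(-13767 - 10035) = 21862*(-23802) = -520359324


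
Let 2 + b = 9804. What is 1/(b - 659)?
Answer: 1/9143 ≈ 0.00010937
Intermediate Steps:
b = 9802 (b = -2 + 9804 = 9802)
1/(b - 659) = 1/(9802 - 659) = 1/9143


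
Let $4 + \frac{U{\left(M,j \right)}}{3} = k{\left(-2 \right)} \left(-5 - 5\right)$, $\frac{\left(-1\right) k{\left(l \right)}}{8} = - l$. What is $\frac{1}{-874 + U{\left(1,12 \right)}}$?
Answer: $- \frac{1}{406} \approx -0.0024631$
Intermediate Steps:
$k{\left(l \right)} = 8 l$ ($k{\left(l \right)} = - 8 \left(- l\right) = 8 l$)
$U{\left(M,j \right)} = 468$ ($U{\left(M,j \right)} = -12 + 3 \cdot 8 \left(-2\right) \left(-5 - 5\right) = -12 + 3 \left(\left(-16\right) \left(-10\right)\right) = -12 + 3 \cdot 160 = -12 + 480 = 468$)
$\frac{1}{-874 + U{\left(1,12 \right)}} = \frac{1}{-874 + 468} = \frac{1}{-406} = - \frac{1}{406}$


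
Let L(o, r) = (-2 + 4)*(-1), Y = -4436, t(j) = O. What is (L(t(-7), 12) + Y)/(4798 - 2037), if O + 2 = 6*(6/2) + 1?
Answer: -4438/2761 ≈ -1.6074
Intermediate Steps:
O = 17 (O = -2 + (6*(6/2) + 1) = -2 + (6*(6*(1/2)) + 1) = -2 + (6*3 + 1) = -2 + (18 + 1) = -2 + 19 = 17)
t(j) = 17
L(o, r) = -2 (L(o, r) = 2*(-1) = -2)
(L(t(-7), 12) + Y)/(4798 - 2037) = (-2 - 4436)/(4798 - 2037) = -4438/2761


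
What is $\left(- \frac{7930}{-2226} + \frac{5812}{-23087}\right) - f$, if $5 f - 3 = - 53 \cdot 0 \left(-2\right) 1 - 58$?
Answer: $\frac{367725340}{25695831} \approx 14.311$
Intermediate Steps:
$f = -11$ ($f = \frac{3}{5} + \frac{- 53 \cdot 0 \left(-2\right) 1 - 58}{5} = \frac{3}{5} + \frac{- 53 \cdot 0 \cdot 1 - 58}{5} = \frac{3}{5} + \frac{\left(-53\right) 0 - 58}{5} = \frac{3}{5} + \frac{0 - 58}{5} = \frac{3}{5} + \frac{1}{5} \left(-58\right) = \frac{3}{5} - \frac{58}{5} = -11$)
$\left(- \frac{7930}{-2226} + \frac{5812}{-23087}\right) - f = \left(- \frac{7930}{-2226} + \frac{5812}{-23087}\right) - -11 = \left(\left(-7930\right) \left(- \frac{1}{2226}\right) + 5812 \left(- \frac{1}{23087}\right)\right) + 11 = \left(\frac{3965}{1113} - \frac{5812}{23087}\right) + 11 = \frac{85071199}{25695831} + 11 = \frac{367725340}{25695831}$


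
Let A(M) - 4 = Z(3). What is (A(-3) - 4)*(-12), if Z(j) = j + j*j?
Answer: -144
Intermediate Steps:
Z(j) = j + j**2
A(M) = 16 (A(M) = 4 + 3*(1 + 3) = 4 + 3*4 = 4 + 12 = 16)
(A(-3) - 4)*(-12) = (16 - 4)*(-12) = 12*(-12) = -144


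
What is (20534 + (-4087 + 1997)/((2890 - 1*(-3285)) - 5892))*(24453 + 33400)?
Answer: 336069928296/283 ≈ 1.1875e+9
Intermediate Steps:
(20534 + (-4087 + 1997)/((2890 - 1*(-3285)) - 5892))*(24453 + 33400) = (20534 - 2090/((2890 + 3285) - 5892))*57853 = (20534 - 2090/(6175 - 5892))*57853 = (20534 - 2090/283)*57853 = (5809032/283)*57853 = 336069928296/283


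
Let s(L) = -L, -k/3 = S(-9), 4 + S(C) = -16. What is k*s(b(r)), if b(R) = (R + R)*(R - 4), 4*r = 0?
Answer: 0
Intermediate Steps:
r = 0 (r = (¼)*0 = 0)
S(C) = -20 (S(C) = -4 - 16 = -20)
k = 60 (k = -3*(-20) = 60)
b(R) = 2*R*(-4 + R) (b(R) = (2*R)*(-4 + R) = 2*R*(-4 + R))
k*s(b(r)) = 60*(-2*0*(-4 + 0)) = 60*(-2*0*(-4)) = 60*(-1*0) = 60*0 = 0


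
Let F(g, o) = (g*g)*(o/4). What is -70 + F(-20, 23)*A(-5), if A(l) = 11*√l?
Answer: -70 + 25300*I*√5 ≈ -70.0 + 56573.0*I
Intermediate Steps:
F(g, o) = o*g²/4 (F(g, o) = g²*(o*(¼)) = g²*(o/4) = o*g²/4)
-70 + F(-20, 23)*A(-5) = -70 + ((¼)*23*(-20)²)*(11*√(-5)) = -70 + ((¼)*23*400)*(11*(I*√5)) = -70 + 2300*(11*I*√5) = -70 + 25300*I*√5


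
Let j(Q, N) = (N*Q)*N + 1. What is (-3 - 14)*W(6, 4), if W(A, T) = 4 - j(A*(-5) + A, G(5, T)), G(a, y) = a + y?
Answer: -33099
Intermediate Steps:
j(Q, N) = 1 + Q*N**2 (j(Q, N) = Q*N**2 + 1 = 1 + Q*N**2)
W(A, T) = 3 + 4*A*(5 + T)**2 (W(A, T) = 4 - (1 + (A*(-5) + A)*(5 + T)**2) = 4 - (1 + (-5*A + A)*(5 + T)**2) = 4 - (1 + (-4*A)*(5 + T)**2) = 4 - (1 - 4*A*(5 + T)**2) = 4 + (-1 + 4*A*(5 + T)**2) = 3 + 4*A*(5 + T)**2)
(-3 - 14)*W(6, 4) = (-3 - 14)*(3 + 4*6*(5 + 4)**2) = -17*(3 + 4*6*9**2) = -17*(3 + 4*6*81) = -17*(3 + 1944) = -17*1947 = -33099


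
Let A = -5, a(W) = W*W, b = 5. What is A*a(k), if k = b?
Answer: -125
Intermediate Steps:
k = 5
a(W) = W**2
A*a(k) = -5*5**2 = -5*25 = -125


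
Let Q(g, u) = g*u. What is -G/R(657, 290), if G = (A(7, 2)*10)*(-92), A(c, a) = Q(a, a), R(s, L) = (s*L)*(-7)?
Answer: -368/133371 ≈ -0.0027592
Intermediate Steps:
R(s, L) = -7*L*s (R(s, L) = (L*s)*(-7) = -7*L*s)
A(c, a) = a**2 (A(c, a) = a*a = a**2)
G = -3680 (G = (2**2*10)*(-92) = (4*10)*(-92) = 40*(-92) = -3680)
-G/R(657, 290) = -(-3680)/((-7*290*657)) = -(-3680)/(-1333710) = -(-3680)*(-1)/1333710 = -1*368/133371 = -368/133371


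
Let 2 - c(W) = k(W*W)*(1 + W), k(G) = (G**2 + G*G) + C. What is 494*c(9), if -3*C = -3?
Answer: -64826632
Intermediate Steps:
C = 1 (C = -1/3*(-3) = 1)
k(G) = 1 + 2*G**2 (k(G) = (G**2 + G*G) + 1 = (G**2 + G**2) + 1 = 2*G**2 + 1 = 1 + 2*G**2)
c(W) = 2 - (1 + W)*(1 + 2*W**4) (c(W) = 2 - (1 + 2*(W*W)**2)*(1 + W) = 2 - (1 + 2*(W**2)**2)*(1 + W) = 2 - (1 + 2*W**4)*(1 + W) = 2 - (1 + W)*(1 + 2*W**4))
494*c(9) = 494*(1 - 1*9 - 2*9**4 - 2*9**5) = 494*(1 - 9 - 2*6561 - 2*59049) = 494*(1 - 9 - 13122 - 118098) = 494*(-131228) = -64826632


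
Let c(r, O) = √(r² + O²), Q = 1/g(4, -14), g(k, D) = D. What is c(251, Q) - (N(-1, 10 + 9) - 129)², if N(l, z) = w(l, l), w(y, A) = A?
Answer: -16900 + √12348197/14 ≈ -16649.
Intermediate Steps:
Q = -1/14 (Q = 1/(-14) = -1/14 ≈ -0.071429)
N(l, z) = l
c(r, O) = √(O² + r²)
c(251, Q) - (N(-1, 10 + 9) - 129)² = √((-1/14)² + 251²) - (-1 - 129)² = √(1/196 + 63001) - 1*(-130)² = √(12348197/196) - 1*16900 = √12348197/14 - 16900 = -16900 + √12348197/14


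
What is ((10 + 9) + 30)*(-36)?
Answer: -1764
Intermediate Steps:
((10 + 9) + 30)*(-36) = (19 + 30)*(-36) = 49*(-36) = -1764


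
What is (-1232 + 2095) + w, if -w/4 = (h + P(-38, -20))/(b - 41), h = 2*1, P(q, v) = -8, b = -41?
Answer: 35371/41 ≈ 862.71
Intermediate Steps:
h = 2
w = -12/41 (w = -4*(2 - 8)/(-41 - 41) = -(-24)/(-82) = -(-24)*(-1)/82 = -4*3/41 = -12/41 ≈ -0.29268)
(-1232 + 2095) + w = (-1232 + 2095) - 12/41 = 863 - 12/41 = 35371/41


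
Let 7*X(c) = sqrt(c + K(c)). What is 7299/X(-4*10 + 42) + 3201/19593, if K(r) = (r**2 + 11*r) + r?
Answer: 1067/6531 + 17031*sqrt(30)/10 ≈ 9328.4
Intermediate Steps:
K(r) = r**2 + 12*r
X(c) = sqrt(c + c*(12 + c))/7
7299/X(-4*10 + 42) + 3201/19593 = 7299/((sqrt((-4*10 + 42)*(13 + (-4*10 + 42)))/7)) + 3201/19593 = 7299/((sqrt((-40 + 42)*(13 + (-40 + 42)))/7)) + 3201*(1/19593) = 7299/((sqrt(2*(13 + 2))/7)) + 1067/6531 = 7299/((sqrt(2*15)/7)) + 1067/6531 = 7299/((sqrt(30)/7)) + 1067/6531 = 7299*(7*sqrt(30)/30) + 1067/6531 = 17031*sqrt(30)/10 + 1067/6531 = 1067/6531 + 17031*sqrt(30)/10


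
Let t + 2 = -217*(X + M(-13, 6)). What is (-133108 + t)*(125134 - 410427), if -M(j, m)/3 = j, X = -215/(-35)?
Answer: 40770081458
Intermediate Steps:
X = 43/7 (X = -215*(-1/35) = 43/7 ≈ 6.1429)
M(j, m) = -3*j
t = -9798 (t = -2 - 217*(43/7 - 3*(-13)) = -2 - 217*(43/7 + 39) = -2 - 217*316/7 = -2 - 9796 = -9798)
(-133108 + t)*(125134 - 410427) = (-133108 - 9798)*(125134 - 410427) = -142906*(-285293) = 40770081458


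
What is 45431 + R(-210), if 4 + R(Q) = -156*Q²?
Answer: -6834173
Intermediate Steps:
R(Q) = -4 - 156*Q²
45431 + R(-210) = 45431 + (-4 - 156*(-210)²) = 45431 + (-4 - 156*44100) = 45431 + (-4 - 6879600) = 45431 - 6879604 = -6834173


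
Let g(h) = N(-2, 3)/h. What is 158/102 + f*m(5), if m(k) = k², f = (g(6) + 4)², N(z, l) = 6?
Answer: 31954/51 ≈ 626.55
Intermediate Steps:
g(h) = 6/h
f = 25 (f = (6/6 + 4)² = (6*(⅙) + 4)² = (1 + 4)² = 5² = 25)
158/102 + f*m(5) = 158/102 + 25*5² = 158*(1/102) + 25*25 = 79/51 + 625 = 31954/51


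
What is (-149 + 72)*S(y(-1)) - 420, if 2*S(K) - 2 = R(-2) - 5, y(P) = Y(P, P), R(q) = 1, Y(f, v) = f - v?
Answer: -343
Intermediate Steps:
y(P) = 0 (y(P) = P - P = 0)
S(K) = -1 (S(K) = 1 + (1 - 5)/2 = 1 + (½)*(-4) = 1 - 2 = -1)
(-149 + 72)*S(y(-1)) - 420 = (-149 + 72)*(-1) - 420 = -77*(-1) - 420 = 77 - 420 = -343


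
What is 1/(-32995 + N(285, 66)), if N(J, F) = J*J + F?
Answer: 1/48296 ≈ 2.0706e-5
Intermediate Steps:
N(J, F) = F + J**2 (N(J, F) = J**2 + F = F + J**2)
1/(-32995 + N(285, 66)) = 1/(-32995 + (66 + 285**2)) = 1/(-32995 + (66 + 81225)) = 1/(-32995 + 81291) = 1/48296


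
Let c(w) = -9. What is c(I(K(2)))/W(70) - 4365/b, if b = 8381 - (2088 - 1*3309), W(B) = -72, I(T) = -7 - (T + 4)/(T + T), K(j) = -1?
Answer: -12659/38408 ≈ -0.32959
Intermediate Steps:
I(T) = -7 - (4 + T)/(2*T)
b = 9602 (b = 8381 - (2088 - 3309) = 8381 - 1*(-1221) = 8381 + 1221 = 9602)
c(I(K(2)))/W(70) - 4365/b = -9/(-72) - 4365/9602 = -9*(-1/72) - 4365*1/9602 = 1/8 - 4365/9602 = -12659/38408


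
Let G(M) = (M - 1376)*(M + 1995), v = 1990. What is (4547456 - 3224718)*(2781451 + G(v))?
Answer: 6915593043858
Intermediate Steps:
G(M) = (-1376 + M)*(1995 + M)
(4547456 - 3224718)*(2781451 + G(v)) = (4547456 - 3224718)*(2781451 + (-2745120 + 1990² + 619*1990)) = 1322738*(2781451 + (-2745120 + 3960100 + 1231810)) = 1322738*(2781451 + 2446790) = 1322738*5228241 = 6915593043858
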